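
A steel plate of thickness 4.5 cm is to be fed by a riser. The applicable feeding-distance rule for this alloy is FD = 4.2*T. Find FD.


Formula: FD = 4.2 * T  (riser feeding-distance rule)
FD = 4.2 * 4.5 cm = 18.9000 cm


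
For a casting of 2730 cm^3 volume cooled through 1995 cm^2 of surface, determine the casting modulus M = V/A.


Formula: Casting Modulus M = V / A
M = 2730 cm^3 / 1995 cm^2 = 1.3684 cm

Final answer: 1.3684 cm


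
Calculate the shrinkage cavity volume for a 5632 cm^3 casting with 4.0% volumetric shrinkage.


Formula: V_shrink = V_casting * shrinkage_pct / 100
V_shrink = 5632 cm^3 * 4.0 / 100 = 225.2800 cm^3

Answer: 225.2800 cm^3


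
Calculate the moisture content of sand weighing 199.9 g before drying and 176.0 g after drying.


Formula: MC = (W_wet - W_dry) / W_wet * 100
Water mass = 199.9 - 176.0 = 23.9 g
MC = 23.9 / 199.9 * 100 = 11.9560%

Final answer: 11.9560%


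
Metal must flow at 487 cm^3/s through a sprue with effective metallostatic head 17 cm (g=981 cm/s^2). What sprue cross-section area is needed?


Formula: v = sqrt(2*g*h), A = Q/v
Velocity: v = sqrt(2 * 981 * 17) = sqrt(33354) = 182.6308 cm/s
Sprue area: A = Q / v = 487 / 182.6308 = 2.6666 cm^2


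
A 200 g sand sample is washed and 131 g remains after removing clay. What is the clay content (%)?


Formula: Clay% = (W_total - W_washed) / W_total * 100
Clay mass = 200 - 131 = 69 g
Clay% = 69 / 200 * 100 = 34.5000%

Answer: 34.5000%


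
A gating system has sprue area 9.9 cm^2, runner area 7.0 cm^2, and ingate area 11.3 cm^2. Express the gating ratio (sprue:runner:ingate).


Sprue:Runner:Ingate = 1 : 7.0/9.9 : 11.3/9.9 = 1:0.71:1.14

Answer: 1:0.71:1.14


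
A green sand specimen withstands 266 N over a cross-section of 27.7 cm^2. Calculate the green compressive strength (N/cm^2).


Formula: Compressive Strength = Force / Area
Strength = 266 N / 27.7 cm^2 = 9.6029 N/cm^2

9.6029 N/cm^2


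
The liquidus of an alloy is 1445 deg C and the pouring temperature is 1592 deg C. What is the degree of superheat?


Formula: Superheat = T_pour - T_melt
Superheat = 1592 - 1445 = 147 deg C

Answer: 147 deg C


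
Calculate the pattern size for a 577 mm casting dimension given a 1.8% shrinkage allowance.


Formula: L_pattern = L_casting * (1 + shrinkage_rate/100)
Shrinkage factor = 1 + 1.8/100 = 1.018
L_pattern = 577 mm * 1.018 = 587.3860 mm

Final answer: 587.3860 mm


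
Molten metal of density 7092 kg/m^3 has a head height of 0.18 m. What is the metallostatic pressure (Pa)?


Formula: P = rho * g * h
rho * g = 7092 * 9.81 = 69572.52 N/m^3
P = 69572.52 * 0.18 = 12523.0536 Pa

Answer: 12523.0536 Pa


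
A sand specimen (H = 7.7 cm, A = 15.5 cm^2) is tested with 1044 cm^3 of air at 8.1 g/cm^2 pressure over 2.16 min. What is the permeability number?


Formula: Permeability Number P = (V * H) / (p * A * t)
Numerator: V * H = 1044 * 7.7 = 8038.8
Denominator: p * A * t = 8.1 * 15.5 * 2.16 = 271.188
P = 8038.8 / 271.188 = 29.6429

Final answer: 29.6429


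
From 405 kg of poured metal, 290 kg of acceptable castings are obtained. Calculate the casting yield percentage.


Formula: Casting Yield = (W_good / W_total) * 100
Yield = (290 kg / 405 kg) * 100 = 71.6049%

71.6049%


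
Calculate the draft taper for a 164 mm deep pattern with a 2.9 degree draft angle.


Formula: taper = depth * tan(draft_angle)
tan(2.9 deg) = 0.0506578
taper = 164 mm * 0.0506578 = 8.3079 mm

Answer: 8.3079 mm


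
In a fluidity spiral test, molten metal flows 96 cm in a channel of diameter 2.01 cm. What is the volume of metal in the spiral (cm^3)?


Formula: V = pi * (d/2)^2 * L  (cylinder volume)
Radius = 2.01/2 = 1.005 cm
V = pi * 1.005^2 * 96 = 304.6164 cm^3

304.6164 cm^3


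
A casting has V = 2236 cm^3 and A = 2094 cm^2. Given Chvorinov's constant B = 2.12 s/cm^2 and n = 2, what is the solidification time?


Formula: t_s = B * (V/A)^n  (Chvorinov's rule, n=2)
Modulus M = V/A = 2236/2094 = 1.067813 cm
M^2 = 1.067813^2 = 1.140225 cm^2
t_s = 2.12 * 1.140225 = 2.4173 s


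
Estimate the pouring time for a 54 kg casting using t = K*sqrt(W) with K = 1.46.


Formula: t = K * sqrt(W)
sqrt(W) = sqrt(54) = 7.34847
t = 1.46 * 7.34847 = 10.7288 s

Answer: 10.7288 s


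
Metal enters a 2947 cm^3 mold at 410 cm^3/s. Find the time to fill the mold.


Formula: t_fill = V_mold / Q_flow
t = 2947 cm^3 / 410 cm^3/s = 7.1878 s

Final answer: 7.1878 s


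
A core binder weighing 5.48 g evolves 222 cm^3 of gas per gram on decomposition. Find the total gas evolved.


Formula: V_gas = W_binder * gas_evolution_rate
V = 5.48 g * 222 cm^3/g = 1216.5600 cm^3

Answer: 1216.5600 cm^3


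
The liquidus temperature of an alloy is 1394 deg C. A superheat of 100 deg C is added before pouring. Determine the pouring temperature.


Formula: T_pour = T_melt + Superheat
T_pour = 1394 + 100 = 1494 deg C

1494 deg C


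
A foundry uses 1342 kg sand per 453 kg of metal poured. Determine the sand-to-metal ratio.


Formula: Sand-to-Metal Ratio = W_sand / W_metal
Ratio = 1342 kg / 453 kg = 2.9625

Answer: 2.9625


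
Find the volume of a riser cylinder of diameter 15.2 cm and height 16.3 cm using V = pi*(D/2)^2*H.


Formula: V = pi * (D/2)^2 * H  (cylinder volume)
Radius = D/2 = 15.2/2 = 7.6 cm
V = pi * 7.6^2 * 16.3 = 2957.7718 cm^3

Answer: 2957.7718 cm^3


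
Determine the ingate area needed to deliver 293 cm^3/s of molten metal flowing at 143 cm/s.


Formula: A_ingate = Q / v  (continuity equation)
A = 293 cm^3/s / 143 cm/s = 2.0490 cm^2


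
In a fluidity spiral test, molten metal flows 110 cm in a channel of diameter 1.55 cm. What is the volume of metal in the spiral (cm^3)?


Formula: V = pi * (d/2)^2 * L  (cylinder volume)
Radius = 1.55/2 = 0.775 cm
V = pi * 0.775^2 * 110 = 207.5611 cm^3

Final answer: 207.5611 cm^3


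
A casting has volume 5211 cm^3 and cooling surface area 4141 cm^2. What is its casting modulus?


Formula: Casting Modulus M = V / A
M = 5211 cm^3 / 4141 cm^2 = 1.2584 cm

1.2584 cm


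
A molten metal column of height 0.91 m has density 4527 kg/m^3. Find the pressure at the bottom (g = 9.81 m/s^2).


Formula: P = rho * g * h
rho * g = 4527 * 9.81 = 44409.87 N/m^3
P = 44409.87 * 0.91 = 40412.9817 Pa

Final answer: 40412.9817 Pa


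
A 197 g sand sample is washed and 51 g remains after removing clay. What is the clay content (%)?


Formula: Clay% = (W_total - W_washed) / W_total * 100
Clay mass = 197 - 51 = 146 g
Clay% = 146 / 197 * 100 = 74.1117%

Final answer: 74.1117%


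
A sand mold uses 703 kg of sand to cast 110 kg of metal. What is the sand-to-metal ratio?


Formula: Sand-to-Metal Ratio = W_sand / W_metal
Ratio = 703 kg / 110 kg = 6.3909


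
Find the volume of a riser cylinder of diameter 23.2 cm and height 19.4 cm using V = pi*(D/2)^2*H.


Formula: V = pi * (D/2)^2 * H  (cylinder volume)
Radius = D/2 = 23.2/2 = 11.6 cm
V = pi * 11.6^2 * 19.4 = 8201.0145 cm^3

8201.0145 cm^3


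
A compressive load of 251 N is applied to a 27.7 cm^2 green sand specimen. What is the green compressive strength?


Formula: Compressive Strength = Force / Area
Strength = 251 N / 27.7 cm^2 = 9.0614 N/cm^2

Answer: 9.0614 N/cm^2


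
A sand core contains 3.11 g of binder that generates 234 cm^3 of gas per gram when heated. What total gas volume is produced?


Formula: V_gas = W_binder * gas_evolution_rate
V = 3.11 g * 234 cm^3/g = 727.7400 cm^3

Answer: 727.7400 cm^3


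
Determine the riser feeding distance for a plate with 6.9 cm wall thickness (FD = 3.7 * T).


Formula: FD = 3.7 * T  (riser feeding-distance rule)
FD = 3.7 * 6.9 cm = 25.5300 cm


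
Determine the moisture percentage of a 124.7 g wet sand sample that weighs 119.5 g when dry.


Formula: MC = (W_wet - W_dry) / W_wet * 100
Water mass = 124.7 - 119.5 = 5.2 g
MC = 5.2 / 124.7 * 100 = 4.1700%

Final answer: 4.1700%


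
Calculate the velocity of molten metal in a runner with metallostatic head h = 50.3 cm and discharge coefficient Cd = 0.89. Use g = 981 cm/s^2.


Formula: v = Cd * sqrt(2 * g * h)  (Torricelli with discharge coefficient)
2*g*h = 2 * 981 * 50.3 = 98688.6 cm^2/s^2
sqrt(98688.6) = 314.14742 cm/s
v = 0.89 * 314.14742 = 279.5912 cm/s


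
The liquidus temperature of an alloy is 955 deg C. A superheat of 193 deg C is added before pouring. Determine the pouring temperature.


Formula: T_pour = T_melt + Superheat
T_pour = 955 + 193 = 1148 deg C

1148 deg C


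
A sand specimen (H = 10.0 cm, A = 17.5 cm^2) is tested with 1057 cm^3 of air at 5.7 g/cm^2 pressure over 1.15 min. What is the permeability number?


Formula: Permeability Number P = (V * H) / (p * A * t)
Numerator: V * H = 1057 * 10.0 = 10570.0
Denominator: p * A * t = 5.7 * 17.5 * 1.15 = 114.7125
P = 10570.0 / 114.7125 = 92.1434

Final answer: 92.1434


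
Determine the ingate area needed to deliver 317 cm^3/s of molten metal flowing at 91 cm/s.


Formula: A_ingate = Q / v  (continuity equation)
A = 317 cm^3/s / 91 cm/s = 3.4835 cm^2

3.4835 cm^2


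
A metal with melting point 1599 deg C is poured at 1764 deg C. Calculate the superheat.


Formula: Superheat = T_pour - T_melt
Superheat = 1764 - 1599 = 165 deg C


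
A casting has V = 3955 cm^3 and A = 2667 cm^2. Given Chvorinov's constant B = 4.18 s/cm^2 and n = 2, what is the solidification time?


Formula: t_s = B * (V/A)^n  (Chvorinov's rule, n=2)
Modulus M = V/A = 3955/2667 = 1.482940 cm
M^2 = 1.482940^2 = 2.199111 cm^2
t_s = 4.18 * 2.199111 = 9.1923 s

9.1923 s


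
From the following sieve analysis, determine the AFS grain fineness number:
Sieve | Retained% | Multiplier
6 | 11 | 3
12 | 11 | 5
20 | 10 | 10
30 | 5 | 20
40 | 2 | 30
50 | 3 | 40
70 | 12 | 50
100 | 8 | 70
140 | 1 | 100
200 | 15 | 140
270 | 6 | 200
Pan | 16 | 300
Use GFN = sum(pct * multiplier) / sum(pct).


Formula: GFN = sum(pct * multiplier) / sum(pct)
sum(pct * multiplier) = 9828
sum(pct) = 100
GFN = 9828 / 100 = 98.28

Final answer: 98.28


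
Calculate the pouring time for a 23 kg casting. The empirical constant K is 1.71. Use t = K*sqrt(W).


Formula: t = K * sqrt(W)
sqrt(W) = sqrt(23) = 4.79583
t = 1.71 * 4.79583 = 8.2009 s

8.2009 s


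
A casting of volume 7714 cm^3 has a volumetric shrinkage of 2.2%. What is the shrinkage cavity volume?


Formula: V_shrink = V_casting * shrinkage_pct / 100
V_shrink = 7714 cm^3 * 2.2 / 100 = 169.7080 cm^3

Answer: 169.7080 cm^3


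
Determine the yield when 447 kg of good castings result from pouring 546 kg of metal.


Formula: Casting Yield = (W_good / W_total) * 100
Yield = (447 kg / 546 kg) * 100 = 81.8681%


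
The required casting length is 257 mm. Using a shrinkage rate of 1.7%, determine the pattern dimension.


Formula: L_pattern = L_casting * (1 + shrinkage_rate/100)
Shrinkage factor = 1 + 1.7/100 = 1.017
L_pattern = 257 mm * 1.017 = 261.3690 mm

Answer: 261.3690 mm


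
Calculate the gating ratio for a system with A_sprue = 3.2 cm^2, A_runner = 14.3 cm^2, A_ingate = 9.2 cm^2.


Sprue:Runner:Ingate = 1 : 14.3/3.2 : 9.2/3.2 = 1:4.47:2.88


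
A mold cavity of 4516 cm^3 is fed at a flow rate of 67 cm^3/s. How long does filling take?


Formula: t_fill = V_mold / Q_flow
t = 4516 cm^3 / 67 cm^3/s = 67.4030 s

Answer: 67.4030 s


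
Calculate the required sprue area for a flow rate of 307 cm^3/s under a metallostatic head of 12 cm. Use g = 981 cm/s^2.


Formula: v = sqrt(2*g*h), A = Q/v
Velocity: v = sqrt(2 * 981 * 12) = sqrt(23544) = 153.4405 cm/s
Sprue area: A = Q / v = 307 / 153.4405 = 2.0008 cm^2


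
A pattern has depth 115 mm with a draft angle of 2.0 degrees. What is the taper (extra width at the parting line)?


Formula: taper = depth * tan(draft_angle)
tan(2.0 deg) = 0.0349208
taper = 115 mm * 0.0349208 = 4.0159 mm

4.0159 mm


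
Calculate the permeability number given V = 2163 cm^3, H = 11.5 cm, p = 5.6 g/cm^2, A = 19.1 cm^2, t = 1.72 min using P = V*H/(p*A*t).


Formula: Permeability Number P = (V * H) / (p * A * t)
Numerator: V * H = 2163 * 11.5 = 24874.5
Denominator: p * A * t = 5.6 * 19.1 * 1.72 = 183.9712
P = 24874.5 / 183.9712 = 135.2087


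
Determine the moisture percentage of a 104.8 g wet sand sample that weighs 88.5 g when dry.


Formula: MC = (W_wet - W_dry) / W_wet * 100
Water mass = 104.8 - 88.5 = 16.3 g
MC = 16.3 / 104.8 * 100 = 15.5534%

Answer: 15.5534%


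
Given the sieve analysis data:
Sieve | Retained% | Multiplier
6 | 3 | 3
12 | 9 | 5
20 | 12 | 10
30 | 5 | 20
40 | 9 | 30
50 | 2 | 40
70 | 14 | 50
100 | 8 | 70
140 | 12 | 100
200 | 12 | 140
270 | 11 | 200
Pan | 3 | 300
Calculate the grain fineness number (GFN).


Formula: GFN = sum(pct * multiplier) / sum(pct)
sum(pct * multiplier) = 7864
sum(pct) = 100
GFN = 7864 / 100 = 78.64


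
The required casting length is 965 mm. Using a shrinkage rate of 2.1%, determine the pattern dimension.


Formula: L_pattern = L_casting * (1 + shrinkage_rate/100)
Shrinkage factor = 1 + 2.1/100 = 1.021
L_pattern = 965 mm * 1.021 = 985.2650 mm

Answer: 985.2650 mm


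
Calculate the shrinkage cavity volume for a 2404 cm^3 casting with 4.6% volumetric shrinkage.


Formula: V_shrink = V_casting * shrinkage_pct / 100
V_shrink = 2404 cm^3 * 4.6 / 100 = 110.5840 cm^3

Answer: 110.5840 cm^3


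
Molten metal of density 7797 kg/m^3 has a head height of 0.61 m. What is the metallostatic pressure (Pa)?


Formula: P = rho * g * h
rho * g = 7797 * 9.81 = 76488.57 N/m^3
P = 76488.57 * 0.61 = 46658.0277 Pa

46658.0277 Pa


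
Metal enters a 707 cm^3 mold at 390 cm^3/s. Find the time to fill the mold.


Formula: t_fill = V_mold / Q_flow
t = 707 cm^3 / 390 cm^3/s = 1.8128 s

Final answer: 1.8128 s


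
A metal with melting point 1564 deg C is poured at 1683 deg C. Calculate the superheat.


Formula: Superheat = T_pour - T_melt
Superheat = 1683 - 1564 = 119 deg C

Final answer: 119 deg C


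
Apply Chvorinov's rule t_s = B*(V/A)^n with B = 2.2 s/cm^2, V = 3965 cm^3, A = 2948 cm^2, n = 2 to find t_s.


Formula: t_s = B * (V/A)^n  (Chvorinov's rule, n=2)
Modulus M = V/A = 3965/2948 = 1.344980 cm
M^2 = 1.344980^2 = 1.808971 cm^2
t_s = 2.2 * 1.808971 = 3.9797 s

Answer: 3.9797 s


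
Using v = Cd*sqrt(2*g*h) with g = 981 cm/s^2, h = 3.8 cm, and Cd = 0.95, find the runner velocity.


Formula: v = Cd * sqrt(2 * g * h)  (Torricelli with discharge coefficient)
2*g*h = 2 * 981 * 3.8 = 7455.6 cm^2/s^2
sqrt(7455.6) = 86.34582 cm/s
v = 0.95 * 86.34582 = 82.0285 cm/s


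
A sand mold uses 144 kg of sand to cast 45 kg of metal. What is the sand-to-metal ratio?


Formula: Sand-to-Metal Ratio = W_sand / W_metal
Ratio = 144 kg / 45 kg = 3.2000


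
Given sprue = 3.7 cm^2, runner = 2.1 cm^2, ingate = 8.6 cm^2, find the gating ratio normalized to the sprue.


Sprue:Runner:Ingate = 1 : 2.1/3.7 : 8.6/3.7 = 1:0.57:2.32

1:0.57:2.32


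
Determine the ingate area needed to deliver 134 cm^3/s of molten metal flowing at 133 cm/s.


Formula: A_ingate = Q / v  (continuity equation)
A = 134 cm^3/s / 133 cm/s = 1.0075 cm^2

Final answer: 1.0075 cm^2


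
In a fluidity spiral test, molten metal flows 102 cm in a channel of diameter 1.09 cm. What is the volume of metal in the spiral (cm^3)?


Formula: V = pi * (d/2)^2 * L  (cylinder volume)
Radius = 1.09/2 = 0.545 cm
V = pi * 0.545^2 * 102 = 95.1794 cm^3

Final answer: 95.1794 cm^3


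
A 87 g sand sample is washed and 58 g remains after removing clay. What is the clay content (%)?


Formula: Clay% = (W_total - W_washed) / W_total * 100
Clay mass = 87 - 58 = 29 g
Clay% = 29 / 87 * 100 = 33.3333%

Final answer: 33.3333%


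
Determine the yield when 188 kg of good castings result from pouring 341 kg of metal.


Formula: Casting Yield = (W_good / W_total) * 100
Yield = (188 kg / 341 kg) * 100 = 55.1320%

55.1320%


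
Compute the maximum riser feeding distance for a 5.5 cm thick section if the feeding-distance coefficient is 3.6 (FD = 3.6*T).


Formula: FD = 3.6 * T  (riser feeding-distance rule)
FD = 3.6 * 5.5 cm = 19.8000 cm

Answer: 19.8000 cm


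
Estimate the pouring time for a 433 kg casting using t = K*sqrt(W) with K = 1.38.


Formula: t = K * sqrt(W)
sqrt(W) = sqrt(433) = 20.80865
t = 1.38 * 20.80865 = 28.7159 s


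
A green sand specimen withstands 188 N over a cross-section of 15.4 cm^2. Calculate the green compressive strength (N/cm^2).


Formula: Compressive Strength = Force / Area
Strength = 188 N / 15.4 cm^2 = 12.2078 N/cm^2

Final answer: 12.2078 N/cm^2


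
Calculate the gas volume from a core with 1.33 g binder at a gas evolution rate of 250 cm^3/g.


Formula: V_gas = W_binder * gas_evolution_rate
V = 1.33 g * 250 cm^3/g = 332.5000 cm^3

332.5000 cm^3


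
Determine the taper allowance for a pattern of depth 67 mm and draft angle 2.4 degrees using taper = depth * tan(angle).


Formula: taper = depth * tan(draft_angle)
tan(2.4 deg) = 0.0419124
taper = 67 mm * 0.0419124 = 2.8081 mm

Answer: 2.8081 mm


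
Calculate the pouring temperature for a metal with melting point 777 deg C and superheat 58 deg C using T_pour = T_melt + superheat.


Formula: T_pour = T_melt + Superheat
T_pour = 777 + 58 = 835 deg C

Answer: 835 deg C


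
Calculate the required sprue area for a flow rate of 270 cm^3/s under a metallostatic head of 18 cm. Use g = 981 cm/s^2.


Formula: v = sqrt(2*g*h), A = Q/v
Velocity: v = sqrt(2 * 981 * 18) = sqrt(35316) = 187.9255 cm/s
Sprue area: A = Q / v = 270 / 187.9255 = 1.4367 cm^2

Answer: 1.4367 cm^2


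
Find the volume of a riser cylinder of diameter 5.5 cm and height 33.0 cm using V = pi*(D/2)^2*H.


Formula: V = pi * (D/2)^2 * H  (cylinder volume)
Radius = D/2 = 5.5/2 = 2.75 cm
V = pi * 2.75^2 * 33.0 = 784.0237 cm^3

Answer: 784.0237 cm^3


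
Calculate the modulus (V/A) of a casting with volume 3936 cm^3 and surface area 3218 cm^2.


Formula: Casting Modulus M = V / A
M = 3936 cm^3 / 3218 cm^2 = 1.2231 cm


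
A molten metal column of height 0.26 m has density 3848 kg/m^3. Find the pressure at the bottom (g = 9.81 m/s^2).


Formula: P = rho * g * h
rho * g = 3848 * 9.81 = 37748.88 N/m^3
P = 37748.88 * 0.26 = 9814.7088 Pa

Final answer: 9814.7088 Pa


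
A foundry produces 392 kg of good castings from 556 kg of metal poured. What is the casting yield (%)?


Formula: Casting Yield = (W_good / W_total) * 100
Yield = (392 kg / 556 kg) * 100 = 70.5036%


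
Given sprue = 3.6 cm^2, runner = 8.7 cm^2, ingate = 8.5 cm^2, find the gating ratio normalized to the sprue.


Sprue:Runner:Ingate = 1 : 8.7/3.6 : 8.5/3.6 = 1:2.42:2.36

Answer: 1:2.42:2.36


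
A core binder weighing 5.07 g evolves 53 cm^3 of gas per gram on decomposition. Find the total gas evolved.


Formula: V_gas = W_binder * gas_evolution_rate
V = 5.07 g * 53 cm^3/g = 268.7100 cm^3

Answer: 268.7100 cm^3


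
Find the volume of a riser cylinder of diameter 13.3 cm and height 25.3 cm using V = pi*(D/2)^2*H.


Formula: V = pi * (D/2)^2 * H  (cylinder volume)
Radius = D/2 = 13.3/2 = 6.65 cm
V = pi * 6.65^2 * 25.3 = 3514.9058 cm^3

Final answer: 3514.9058 cm^3


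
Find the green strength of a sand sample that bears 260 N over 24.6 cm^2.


Formula: Compressive Strength = Force / Area
Strength = 260 N / 24.6 cm^2 = 10.5691 N/cm^2

Final answer: 10.5691 N/cm^2


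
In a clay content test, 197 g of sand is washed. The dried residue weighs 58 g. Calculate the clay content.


Formula: Clay% = (W_total - W_washed) / W_total * 100
Clay mass = 197 - 58 = 139 g
Clay% = 139 / 197 * 100 = 70.5584%

Answer: 70.5584%


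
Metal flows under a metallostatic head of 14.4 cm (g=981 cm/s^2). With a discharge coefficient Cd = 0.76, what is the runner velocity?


Formula: v = Cd * sqrt(2 * g * h)  (Torricelli with discharge coefficient)
2*g*h = 2 * 981 * 14.4 = 28252.8 cm^2/s^2
sqrt(28252.8) = 168.08569 cm/s
v = 0.76 * 168.08569 = 127.7451 cm/s

Final answer: 127.7451 cm/s


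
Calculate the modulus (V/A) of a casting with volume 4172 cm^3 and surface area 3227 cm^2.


Formula: Casting Modulus M = V / A
M = 4172 cm^3 / 3227 cm^2 = 1.2928 cm

Final answer: 1.2928 cm


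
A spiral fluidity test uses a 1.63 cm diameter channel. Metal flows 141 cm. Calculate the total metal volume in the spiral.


Formula: V = pi * (d/2)^2 * L  (cylinder volume)
Radius = 1.63/2 = 0.815 cm
V = pi * 0.815^2 * 141 = 294.2281 cm^3

294.2281 cm^3


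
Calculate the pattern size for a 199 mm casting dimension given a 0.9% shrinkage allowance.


Formula: L_pattern = L_casting * (1 + shrinkage_rate/100)
Shrinkage factor = 1 + 0.9/100 = 1.009
L_pattern = 199 mm * 1.009 = 200.7910 mm

Answer: 200.7910 mm


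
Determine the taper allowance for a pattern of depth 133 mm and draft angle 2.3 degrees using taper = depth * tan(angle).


Formula: taper = depth * tan(draft_angle)
tan(2.3 deg) = 0.0401641
taper = 133 mm * 0.0401641 = 5.3418 mm

5.3418 mm


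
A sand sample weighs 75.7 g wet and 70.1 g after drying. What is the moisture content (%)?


Formula: MC = (W_wet - W_dry) / W_wet * 100
Water mass = 75.7 - 70.1 = 5.6 g
MC = 5.6 / 75.7 * 100 = 7.3976%

Answer: 7.3976%


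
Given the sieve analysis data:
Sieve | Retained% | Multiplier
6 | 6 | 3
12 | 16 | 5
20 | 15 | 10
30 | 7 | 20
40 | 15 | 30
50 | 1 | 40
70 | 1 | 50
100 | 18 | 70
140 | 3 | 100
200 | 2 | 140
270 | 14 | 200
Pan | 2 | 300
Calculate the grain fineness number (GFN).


Formula: GFN = sum(pct * multiplier) / sum(pct)
sum(pct * multiplier) = 6168
sum(pct) = 100
GFN = 6168 / 100 = 61.68

Final answer: 61.68


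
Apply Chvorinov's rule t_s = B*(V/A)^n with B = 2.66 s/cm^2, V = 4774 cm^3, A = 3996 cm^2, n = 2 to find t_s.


Formula: t_s = B * (V/A)^n  (Chvorinov's rule, n=2)
Modulus M = V/A = 4774/3996 = 1.194695 cm
M^2 = 1.194695^2 = 1.427296 cm^2
t_s = 2.66 * 1.427296 = 3.7966 s

Answer: 3.7966 s


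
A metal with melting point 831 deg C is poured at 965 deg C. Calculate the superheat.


Formula: Superheat = T_pour - T_melt
Superheat = 965 - 831 = 134 deg C

134 deg C


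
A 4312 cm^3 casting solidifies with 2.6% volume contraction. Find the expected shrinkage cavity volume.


Formula: V_shrink = V_casting * shrinkage_pct / 100
V_shrink = 4312 cm^3 * 2.6 / 100 = 112.1120 cm^3

112.1120 cm^3


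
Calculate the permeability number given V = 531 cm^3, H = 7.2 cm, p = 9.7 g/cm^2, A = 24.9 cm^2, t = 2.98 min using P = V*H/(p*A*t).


Formula: Permeability Number P = (V * H) / (p * A * t)
Numerator: V * H = 531 * 7.2 = 3823.2
Denominator: p * A * t = 9.7 * 24.9 * 2.98 = 719.7594
P = 3823.2 / 719.7594 = 5.3118

Final answer: 5.3118


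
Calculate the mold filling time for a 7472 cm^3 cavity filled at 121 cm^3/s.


Formula: t_fill = V_mold / Q_flow
t = 7472 cm^3 / 121 cm^3/s = 61.7521 s

Answer: 61.7521 s


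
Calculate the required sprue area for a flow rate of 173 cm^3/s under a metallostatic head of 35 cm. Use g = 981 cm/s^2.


Formula: v = sqrt(2*g*h), A = Q/v
Velocity: v = sqrt(2 * 981 * 35) = sqrt(68670) = 262.0496 cm/s
Sprue area: A = Q / v = 173 / 262.0496 = 0.6602 cm^2

Final answer: 0.6602 cm^2


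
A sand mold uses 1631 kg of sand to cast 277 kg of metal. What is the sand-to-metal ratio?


Formula: Sand-to-Metal Ratio = W_sand / W_metal
Ratio = 1631 kg / 277 kg = 5.8881

5.8881


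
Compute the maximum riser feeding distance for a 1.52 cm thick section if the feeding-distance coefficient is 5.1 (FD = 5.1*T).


Formula: FD = 5.1 * T  (riser feeding-distance rule)
FD = 5.1 * 1.52 cm = 7.7520 cm

Answer: 7.7520 cm


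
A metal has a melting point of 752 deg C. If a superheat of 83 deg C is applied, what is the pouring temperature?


Formula: T_pour = T_melt + Superheat
T_pour = 752 + 83 = 835 deg C

Answer: 835 deg C


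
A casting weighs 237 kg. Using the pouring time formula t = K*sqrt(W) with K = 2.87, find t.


Formula: t = K * sqrt(W)
sqrt(W) = sqrt(237) = 15.39480
t = 2.87 * 15.39480 = 44.1831 s


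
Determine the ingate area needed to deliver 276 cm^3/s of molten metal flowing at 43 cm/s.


Formula: A_ingate = Q / v  (continuity equation)
A = 276 cm^3/s / 43 cm/s = 6.4186 cm^2

Answer: 6.4186 cm^2


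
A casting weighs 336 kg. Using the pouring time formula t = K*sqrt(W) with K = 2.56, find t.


Formula: t = K * sqrt(W)
sqrt(W) = sqrt(336) = 18.33030
t = 2.56 * 18.33030 = 46.9256 s

46.9256 s


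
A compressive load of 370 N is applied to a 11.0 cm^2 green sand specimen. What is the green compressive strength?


Formula: Compressive Strength = Force / Area
Strength = 370 N / 11.0 cm^2 = 33.6364 N/cm^2

Final answer: 33.6364 N/cm^2


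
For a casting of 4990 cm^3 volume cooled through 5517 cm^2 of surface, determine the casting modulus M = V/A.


Formula: Casting Modulus M = V / A
M = 4990 cm^3 / 5517 cm^2 = 0.9045 cm

Answer: 0.9045 cm


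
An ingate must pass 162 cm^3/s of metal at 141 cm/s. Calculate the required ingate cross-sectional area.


Formula: A_ingate = Q / v  (continuity equation)
A = 162 cm^3/s / 141 cm/s = 1.1489 cm^2

1.1489 cm^2


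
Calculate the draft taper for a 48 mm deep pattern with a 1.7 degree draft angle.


Formula: taper = depth * tan(draft_angle)
tan(1.7 deg) = 0.0296793
taper = 48 mm * 0.0296793 = 1.4246 mm


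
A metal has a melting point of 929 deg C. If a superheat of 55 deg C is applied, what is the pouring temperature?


Formula: T_pour = T_melt + Superheat
T_pour = 929 + 55 = 984 deg C

984 deg C


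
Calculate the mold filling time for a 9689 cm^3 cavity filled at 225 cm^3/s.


Formula: t_fill = V_mold / Q_flow
t = 9689 cm^3 / 225 cm^3/s = 43.0622 s

43.0622 s


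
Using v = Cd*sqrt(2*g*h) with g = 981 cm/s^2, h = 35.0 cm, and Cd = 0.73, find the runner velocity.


Formula: v = Cd * sqrt(2 * g * h)  (Torricelli with discharge coefficient)
2*g*h = 2 * 981 * 35.0 = 68670.0 cm^2/s^2
sqrt(68670.0) = 262.04961 cm/s
v = 0.73 * 262.04961 = 191.2962 cm/s


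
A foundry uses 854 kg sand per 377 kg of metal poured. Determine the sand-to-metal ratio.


Formula: Sand-to-Metal Ratio = W_sand / W_metal
Ratio = 854 kg / 377 kg = 2.2653


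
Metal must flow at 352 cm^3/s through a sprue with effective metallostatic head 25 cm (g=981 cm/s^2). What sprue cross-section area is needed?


Formula: v = sqrt(2*g*h), A = Q/v
Velocity: v = sqrt(2 * 981 * 25) = sqrt(49050) = 221.4723 cm/s
Sprue area: A = Q / v = 352 / 221.4723 = 1.5894 cm^2

Answer: 1.5894 cm^2


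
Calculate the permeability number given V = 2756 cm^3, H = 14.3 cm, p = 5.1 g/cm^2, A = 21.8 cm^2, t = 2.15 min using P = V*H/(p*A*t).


Formula: Permeability Number P = (V * H) / (p * A * t)
Numerator: V * H = 2756 * 14.3 = 39410.8
Denominator: p * A * t = 5.1 * 21.8 * 2.15 = 239.037
P = 39410.8 / 239.037 = 164.8732

Answer: 164.8732


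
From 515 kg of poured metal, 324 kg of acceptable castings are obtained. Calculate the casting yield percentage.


Formula: Casting Yield = (W_good / W_total) * 100
Yield = (324 kg / 515 kg) * 100 = 62.9126%

Answer: 62.9126%


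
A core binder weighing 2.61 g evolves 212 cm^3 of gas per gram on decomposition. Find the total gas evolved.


Formula: V_gas = W_binder * gas_evolution_rate
V = 2.61 g * 212 cm^3/g = 553.3200 cm^3

Final answer: 553.3200 cm^3


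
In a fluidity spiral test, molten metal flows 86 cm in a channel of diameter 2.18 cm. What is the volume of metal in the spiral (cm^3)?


Formula: V = pi * (d/2)^2 * L  (cylinder volume)
Radius = 2.18/2 = 1.09 cm
V = pi * 1.09^2 * 86 = 320.9973 cm^3

Final answer: 320.9973 cm^3


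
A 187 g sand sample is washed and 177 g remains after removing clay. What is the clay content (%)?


Formula: Clay% = (W_total - W_washed) / W_total * 100
Clay mass = 187 - 177 = 10 g
Clay% = 10 / 187 * 100 = 5.3476%


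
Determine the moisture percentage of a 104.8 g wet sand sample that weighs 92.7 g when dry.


Formula: MC = (W_wet - W_dry) / W_wet * 100
Water mass = 104.8 - 92.7 = 12.1 g
MC = 12.1 / 104.8 * 100 = 11.5458%

Answer: 11.5458%


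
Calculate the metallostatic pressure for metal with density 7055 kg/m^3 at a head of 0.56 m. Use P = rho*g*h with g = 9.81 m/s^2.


Formula: P = rho * g * h
rho * g = 7055 * 9.81 = 69209.55 N/m^3
P = 69209.55 * 0.56 = 38757.3480 Pa


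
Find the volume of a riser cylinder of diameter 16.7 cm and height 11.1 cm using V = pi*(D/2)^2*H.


Formula: V = pi * (D/2)^2 * H  (cylinder volume)
Radius = D/2 = 16.7/2 = 8.35 cm
V = pi * 8.35^2 * 11.1 = 2431.3406 cm^3

Final answer: 2431.3406 cm^3


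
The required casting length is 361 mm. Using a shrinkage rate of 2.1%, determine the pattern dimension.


Formula: L_pattern = L_casting * (1 + shrinkage_rate/100)
Shrinkage factor = 1 + 2.1/100 = 1.021
L_pattern = 361 mm * 1.021 = 368.5810 mm

Final answer: 368.5810 mm


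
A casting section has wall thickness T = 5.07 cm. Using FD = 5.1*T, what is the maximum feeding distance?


Formula: FD = 5.1 * T  (riser feeding-distance rule)
FD = 5.1 * 5.07 cm = 25.8570 cm


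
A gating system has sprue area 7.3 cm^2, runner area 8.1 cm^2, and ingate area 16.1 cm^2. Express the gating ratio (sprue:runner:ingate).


Sprue:Runner:Ingate = 1 : 8.1/7.3 : 16.1/7.3 = 1:1.11:2.21


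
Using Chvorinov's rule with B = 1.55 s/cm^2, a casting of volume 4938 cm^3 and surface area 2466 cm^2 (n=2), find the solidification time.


Formula: t_s = B * (V/A)^n  (Chvorinov's rule, n=2)
Modulus M = V/A = 4938/2466 = 2.002433 cm
M^2 = 2.002433^2 = 4.009738 cm^2
t_s = 1.55 * 4.009738 = 6.2151 s

Answer: 6.2151 s


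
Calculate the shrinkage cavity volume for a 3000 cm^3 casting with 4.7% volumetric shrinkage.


Formula: V_shrink = V_casting * shrinkage_pct / 100
V_shrink = 3000 cm^3 * 4.7 / 100 = 141.0000 cm^3

141.0000 cm^3


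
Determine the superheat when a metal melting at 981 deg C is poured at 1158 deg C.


Formula: Superheat = T_pour - T_melt
Superheat = 1158 - 981 = 177 deg C

Answer: 177 deg C


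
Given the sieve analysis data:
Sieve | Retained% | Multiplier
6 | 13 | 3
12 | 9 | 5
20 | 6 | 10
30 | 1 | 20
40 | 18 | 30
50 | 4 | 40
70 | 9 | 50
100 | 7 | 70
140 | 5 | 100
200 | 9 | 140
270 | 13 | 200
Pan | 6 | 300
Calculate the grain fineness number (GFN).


Formula: GFN = sum(pct * multiplier) / sum(pct)
sum(pct * multiplier) = 7964
sum(pct) = 100
GFN = 7964 / 100 = 79.64

Answer: 79.64


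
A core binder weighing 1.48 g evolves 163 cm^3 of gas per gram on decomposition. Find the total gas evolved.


Formula: V_gas = W_binder * gas_evolution_rate
V = 1.48 g * 163 cm^3/g = 241.2400 cm^3

241.2400 cm^3


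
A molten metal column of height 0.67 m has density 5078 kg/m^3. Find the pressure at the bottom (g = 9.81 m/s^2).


Formula: P = rho * g * h
rho * g = 5078 * 9.81 = 49815.18 N/m^3
P = 49815.18 * 0.67 = 33376.1706 Pa


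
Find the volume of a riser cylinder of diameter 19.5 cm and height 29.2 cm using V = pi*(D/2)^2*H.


Formula: V = pi * (D/2)^2 * H  (cylinder volume)
Radius = D/2 = 19.5/2 = 9.75 cm
V = pi * 9.75^2 * 29.2 = 8720.5114 cm^3

Final answer: 8720.5114 cm^3


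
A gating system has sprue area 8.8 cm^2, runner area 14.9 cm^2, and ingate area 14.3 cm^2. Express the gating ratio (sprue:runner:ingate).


Sprue:Runner:Ingate = 1 : 14.9/8.8 : 14.3/8.8 = 1:1.69:1.63

Answer: 1:1.69:1.63


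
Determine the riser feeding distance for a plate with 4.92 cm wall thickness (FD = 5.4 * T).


Formula: FD = 5.4 * T  (riser feeding-distance rule)
FD = 5.4 * 4.92 cm = 26.5680 cm

Answer: 26.5680 cm


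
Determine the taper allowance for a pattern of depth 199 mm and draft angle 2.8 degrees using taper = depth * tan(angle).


Formula: taper = depth * tan(draft_angle)
tan(2.8 deg) = 0.0489082
taper = 199 mm * 0.0489082 = 9.7327 mm


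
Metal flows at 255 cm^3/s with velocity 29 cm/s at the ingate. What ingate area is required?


Formula: A_ingate = Q / v  (continuity equation)
A = 255 cm^3/s / 29 cm/s = 8.7931 cm^2

Final answer: 8.7931 cm^2


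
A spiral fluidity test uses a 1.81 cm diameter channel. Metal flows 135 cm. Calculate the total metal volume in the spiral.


Formula: V = pi * (d/2)^2 * L  (cylinder volume)
Radius = 1.81/2 = 0.905 cm
V = pi * 0.905^2 * 135 = 347.3608 cm^3

347.3608 cm^3


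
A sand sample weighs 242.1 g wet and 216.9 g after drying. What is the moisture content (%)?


Formula: MC = (W_wet - W_dry) / W_wet * 100
Water mass = 242.1 - 216.9 = 25.2 g
MC = 25.2 / 242.1 * 100 = 10.4089%

10.4089%


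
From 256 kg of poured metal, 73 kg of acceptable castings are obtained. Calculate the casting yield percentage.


Formula: Casting Yield = (W_good / W_total) * 100
Yield = (73 kg / 256 kg) * 100 = 28.5156%

Answer: 28.5156%


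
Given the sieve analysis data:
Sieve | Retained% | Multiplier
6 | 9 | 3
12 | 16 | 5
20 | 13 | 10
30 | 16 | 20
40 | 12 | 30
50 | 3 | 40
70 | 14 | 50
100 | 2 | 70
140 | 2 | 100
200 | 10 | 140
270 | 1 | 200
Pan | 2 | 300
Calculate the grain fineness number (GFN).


Formula: GFN = sum(pct * multiplier) / sum(pct)
sum(pct * multiplier) = 4277
sum(pct) = 100
GFN = 4277 / 100 = 42.77

Final answer: 42.77


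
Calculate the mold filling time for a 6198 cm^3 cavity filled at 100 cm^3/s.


Formula: t_fill = V_mold / Q_flow
t = 6198 cm^3 / 100 cm^3/s = 61.9800 s


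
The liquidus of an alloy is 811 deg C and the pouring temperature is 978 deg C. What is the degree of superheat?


Formula: Superheat = T_pour - T_melt
Superheat = 978 - 811 = 167 deg C

Answer: 167 deg C


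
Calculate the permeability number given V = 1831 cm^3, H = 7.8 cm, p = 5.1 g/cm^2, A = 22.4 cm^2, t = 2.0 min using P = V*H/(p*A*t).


Formula: Permeability Number P = (V * H) / (p * A * t)
Numerator: V * H = 1831 * 7.8 = 14281.8
Denominator: p * A * t = 5.1 * 22.4 * 2.0 = 228.48
P = 14281.8 / 228.48 = 62.5079

62.5079


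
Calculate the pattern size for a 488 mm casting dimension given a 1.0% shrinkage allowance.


Formula: L_pattern = L_casting * (1 + shrinkage_rate/100)
Shrinkage factor = 1 + 1.0/100 = 1.01
L_pattern = 488 mm * 1.01 = 492.8800 mm


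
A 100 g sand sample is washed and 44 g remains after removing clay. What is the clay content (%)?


Formula: Clay% = (W_total - W_washed) / W_total * 100
Clay mass = 100 - 44 = 56 g
Clay% = 56 / 100 * 100 = 56.0000%

Answer: 56.0000%


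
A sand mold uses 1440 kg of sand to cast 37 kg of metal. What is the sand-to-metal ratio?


Formula: Sand-to-Metal Ratio = W_sand / W_metal
Ratio = 1440 kg / 37 kg = 38.9189


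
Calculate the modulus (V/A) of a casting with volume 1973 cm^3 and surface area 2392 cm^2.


Formula: Casting Modulus M = V / A
M = 1973 cm^3 / 2392 cm^2 = 0.8248 cm

Answer: 0.8248 cm


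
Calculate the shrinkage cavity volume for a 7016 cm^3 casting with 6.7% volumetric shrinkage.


Formula: V_shrink = V_casting * shrinkage_pct / 100
V_shrink = 7016 cm^3 * 6.7 / 100 = 470.0720 cm^3


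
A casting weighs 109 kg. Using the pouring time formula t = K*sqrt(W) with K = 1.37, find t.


Formula: t = K * sqrt(W)
sqrt(W) = sqrt(109) = 10.44031
t = 1.37 * 10.44031 = 14.3032 s


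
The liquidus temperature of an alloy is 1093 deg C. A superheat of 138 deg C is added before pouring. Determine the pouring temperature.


Formula: T_pour = T_melt + Superheat
T_pour = 1093 + 138 = 1231 deg C

Answer: 1231 deg C


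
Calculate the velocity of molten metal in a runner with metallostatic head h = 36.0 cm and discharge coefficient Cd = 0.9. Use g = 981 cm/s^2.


Formula: v = Cd * sqrt(2 * g * h)  (Torricelli with discharge coefficient)
2*g*h = 2 * 981 * 36.0 = 70632.0 cm^2/s^2
sqrt(70632.0) = 265.76682 cm/s
v = 0.9 * 265.76682 = 239.1901 cm/s

239.1901 cm/s


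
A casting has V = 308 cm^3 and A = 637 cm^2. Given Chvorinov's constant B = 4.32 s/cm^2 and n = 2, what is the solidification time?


Formula: t_s = B * (V/A)^n  (Chvorinov's rule, n=2)
Modulus M = V/A = 308/637 = 0.483516 cm
M^2 = 0.483516^2 = 0.233788 cm^2
t_s = 4.32 * 0.233788 = 1.0100 s

Answer: 1.0100 s


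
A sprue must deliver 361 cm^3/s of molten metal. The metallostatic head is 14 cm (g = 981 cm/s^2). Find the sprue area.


Formula: v = sqrt(2*g*h), A = Q/v
Velocity: v = sqrt(2 * 981 * 14) = sqrt(27468) = 165.7347 cm/s
Sprue area: A = Q / v = 361 / 165.7347 = 2.1782 cm^2

Final answer: 2.1782 cm^2


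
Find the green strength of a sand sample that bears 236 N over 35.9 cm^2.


Formula: Compressive Strength = Force / Area
Strength = 236 N / 35.9 cm^2 = 6.5738 N/cm^2

Final answer: 6.5738 N/cm^2


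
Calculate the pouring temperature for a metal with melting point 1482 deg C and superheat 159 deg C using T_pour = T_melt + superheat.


Formula: T_pour = T_melt + Superheat
T_pour = 1482 + 159 = 1641 deg C

Final answer: 1641 deg C


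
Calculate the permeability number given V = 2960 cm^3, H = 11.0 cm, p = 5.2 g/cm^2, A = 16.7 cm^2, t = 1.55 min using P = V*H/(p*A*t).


Formula: Permeability Number P = (V * H) / (p * A * t)
Numerator: V * H = 2960 * 11.0 = 32560.0
Denominator: p * A * t = 5.2 * 16.7 * 1.55 = 134.602
P = 32560.0 / 134.602 = 241.8983

Answer: 241.8983


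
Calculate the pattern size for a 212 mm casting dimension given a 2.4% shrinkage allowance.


Formula: L_pattern = L_casting * (1 + shrinkage_rate/100)
Shrinkage factor = 1 + 2.4/100 = 1.024
L_pattern = 212 mm * 1.024 = 217.0880 mm

217.0880 mm


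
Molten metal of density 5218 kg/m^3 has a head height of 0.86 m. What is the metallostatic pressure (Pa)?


Formula: P = rho * g * h
rho * g = 5218 * 9.81 = 51188.58 N/m^3
P = 51188.58 * 0.86 = 44022.1788 Pa

Answer: 44022.1788 Pa


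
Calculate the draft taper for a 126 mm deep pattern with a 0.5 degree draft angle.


Formula: taper = depth * tan(draft_angle)
tan(0.5 deg) = 0.0087269
taper = 126 mm * 0.0087269 = 1.0996 mm


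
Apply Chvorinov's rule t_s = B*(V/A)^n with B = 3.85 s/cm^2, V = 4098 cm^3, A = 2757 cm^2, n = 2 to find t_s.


Formula: t_s = B * (V/A)^n  (Chvorinov's rule, n=2)
Modulus M = V/A = 4098/2757 = 1.486398 cm
M^2 = 1.486398^2 = 2.209379 cm^2
t_s = 3.85 * 2.209379 = 8.5061 s

8.5061 s


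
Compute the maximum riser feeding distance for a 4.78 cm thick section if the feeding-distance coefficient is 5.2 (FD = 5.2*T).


Formula: FD = 5.2 * T  (riser feeding-distance rule)
FD = 5.2 * 4.78 cm = 24.8560 cm


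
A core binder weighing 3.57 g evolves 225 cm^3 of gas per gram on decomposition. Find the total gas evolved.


Formula: V_gas = W_binder * gas_evolution_rate
V = 3.57 g * 225 cm^3/g = 803.2500 cm^3

Answer: 803.2500 cm^3


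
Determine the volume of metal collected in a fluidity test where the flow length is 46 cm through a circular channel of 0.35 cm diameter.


Formula: V = pi * (d/2)^2 * L  (cylinder volume)
Radius = 0.35/2 = 0.175 cm
V = pi * 0.175^2 * 46 = 4.4257 cm^3

4.4257 cm^3


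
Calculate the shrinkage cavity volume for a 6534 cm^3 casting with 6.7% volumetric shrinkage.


Formula: V_shrink = V_casting * shrinkage_pct / 100
V_shrink = 6534 cm^3 * 6.7 / 100 = 437.7780 cm^3

Answer: 437.7780 cm^3


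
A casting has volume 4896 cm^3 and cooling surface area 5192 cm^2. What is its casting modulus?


Formula: Casting Modulus M = V / A
M = 4896 cm^3 / 5192 cm^2 = 0.9430 cm

Answer: 0.9430 cm


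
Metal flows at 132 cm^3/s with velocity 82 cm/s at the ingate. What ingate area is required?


Formula: A_ingate = Q / v  (continuity equation)
A = 132 cm^3/s / 82 cm/s = 1.6098 cm^2

Final answer: 1.6098 cm^2


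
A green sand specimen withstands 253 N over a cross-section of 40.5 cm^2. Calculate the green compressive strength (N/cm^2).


Formula: Compressive Strength = Force / Area
Strength = 253 N / 40.5 cm^2 = 6.2469 N/cm^2


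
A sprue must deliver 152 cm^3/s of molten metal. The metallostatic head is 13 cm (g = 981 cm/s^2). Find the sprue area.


Formula: v = sqrt(2*g*h), A = Q/v
Velocity: v = sqrt(2 * 981 * 13) = sqrt(25506) = 159.7060 cm/s
Sprue area: A = Q / v = 152 / 159.7060 = 0.9517 cm^2

0.9517 cm^2
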